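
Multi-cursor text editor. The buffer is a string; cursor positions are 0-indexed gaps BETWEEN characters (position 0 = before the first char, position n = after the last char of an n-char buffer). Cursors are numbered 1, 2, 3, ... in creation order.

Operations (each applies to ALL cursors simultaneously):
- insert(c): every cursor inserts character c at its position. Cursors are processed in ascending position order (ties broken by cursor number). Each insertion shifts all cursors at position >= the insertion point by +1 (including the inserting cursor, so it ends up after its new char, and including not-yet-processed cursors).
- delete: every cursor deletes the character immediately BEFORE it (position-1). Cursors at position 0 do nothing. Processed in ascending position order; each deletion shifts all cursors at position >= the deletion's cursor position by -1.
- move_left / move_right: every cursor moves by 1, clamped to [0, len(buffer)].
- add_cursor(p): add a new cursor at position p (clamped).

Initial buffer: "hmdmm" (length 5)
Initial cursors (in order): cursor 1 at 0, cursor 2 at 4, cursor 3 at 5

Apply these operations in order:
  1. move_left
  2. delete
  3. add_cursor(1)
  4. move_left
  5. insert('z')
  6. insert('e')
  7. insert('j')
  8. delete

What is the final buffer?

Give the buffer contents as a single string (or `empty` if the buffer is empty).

Answer: zzeehzzeemm

Derivation:
After op 1 (move_left): buffer="hmdmm" (len 5), cursors c1@0 c2@3 c3@4, authorship .....
After op 2 (delete): buffer="hmm" (len 3), cursors c1@0 c2@2 c3@2, authorship ...
After op 3 (add_cursor(1)): buffer="hmm" (len 3), cursors c1@0 c4@1 c2@2 c3@2, authorship ...
After op 4 (move_left): buffer="hmm" (len 3), cursors c1@0 c4@0 c2@1 c3@1, authorship ...
After op 5 (insert('z')): buffer="zzhzzmm" (len 7), cursors c1@2 c4@2 c2@5 c3@5, authorship 14.23..
After op 6 (insert('e')): buffer="zzeehzzeemm" (len 11), cursors c1@4 c4@4 c2@9 c3@9, authorship 1414.2323..
After op 7 (insert('j')): buffer="zzeejjhzzeejjmm" (len 15), cursors c1@6 c4@6 c2@13 c3@13, authorship 141414.232323..
After op 8 (delete): buffer="zzeehzzeemm" (len 11), cursors c1@4 c4@4 c2@9 c3@9, authorship 1414.2323..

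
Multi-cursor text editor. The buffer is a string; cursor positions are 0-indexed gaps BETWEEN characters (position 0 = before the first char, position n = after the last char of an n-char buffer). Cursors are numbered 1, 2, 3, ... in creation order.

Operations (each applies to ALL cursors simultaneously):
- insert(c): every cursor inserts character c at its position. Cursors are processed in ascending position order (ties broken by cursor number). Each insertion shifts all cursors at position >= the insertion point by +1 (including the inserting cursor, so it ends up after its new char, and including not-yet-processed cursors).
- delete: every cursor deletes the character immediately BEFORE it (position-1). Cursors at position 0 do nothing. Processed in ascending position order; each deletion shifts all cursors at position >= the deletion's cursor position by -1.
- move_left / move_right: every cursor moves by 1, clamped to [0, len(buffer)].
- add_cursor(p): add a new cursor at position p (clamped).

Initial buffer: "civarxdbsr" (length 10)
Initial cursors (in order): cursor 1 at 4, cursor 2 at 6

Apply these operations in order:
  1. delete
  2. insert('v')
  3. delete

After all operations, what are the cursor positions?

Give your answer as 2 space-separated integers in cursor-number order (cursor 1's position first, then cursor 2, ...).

Answer: 3 4

Derivation:
After op 1 (delete): buffer="civrdbsr" (len 8), cursors c1@3 c2@4, authorship ........
After op 2 (insert('v')): buffer="civvrvdbsr" (len 10), cursors c1@4 c2@6, authorship ...1.2....
After op 3 (delete): buffer="civrdbsr" (len 8), cursors c1@3 c2@4, authorship ........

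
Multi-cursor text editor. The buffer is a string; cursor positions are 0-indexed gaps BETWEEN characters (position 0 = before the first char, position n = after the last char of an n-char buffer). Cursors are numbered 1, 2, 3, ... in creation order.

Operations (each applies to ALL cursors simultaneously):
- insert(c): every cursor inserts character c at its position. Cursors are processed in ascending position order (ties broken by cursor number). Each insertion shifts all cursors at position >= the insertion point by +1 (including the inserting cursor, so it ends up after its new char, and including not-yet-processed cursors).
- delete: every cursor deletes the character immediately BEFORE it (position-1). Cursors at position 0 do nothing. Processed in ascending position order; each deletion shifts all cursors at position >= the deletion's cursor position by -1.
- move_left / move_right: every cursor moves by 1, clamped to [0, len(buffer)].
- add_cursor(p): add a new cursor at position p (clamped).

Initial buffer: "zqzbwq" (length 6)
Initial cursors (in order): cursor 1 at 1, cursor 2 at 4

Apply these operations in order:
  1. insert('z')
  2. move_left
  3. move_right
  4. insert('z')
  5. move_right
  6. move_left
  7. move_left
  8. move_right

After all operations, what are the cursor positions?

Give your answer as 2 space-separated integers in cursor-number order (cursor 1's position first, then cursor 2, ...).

Answer: 3 8

Derivation:
After op 1 (insert('z')): buffer="zzqzbzwq" (len 8), cursors c1@2 c2@6, authorship .1...2..
After op 2 (move_left): buffer="zzqzbzwq" (len 8), cursors c1@1 c2@5, authorship .1...2..
After op 3 (move_right): buffer="zzqzbzwq" (len 8), cursors c1@2 c2@6, authorship .1...2..
After op 4 (insert('z')): buffer="zzzqzbzzwq" (len 10), cursors c1@3 c2@8, authorship .11...22..
After op 5 (move_right): buffer="zzzqzbzzwq" (len 10), cursors c1@4 c2@9, authorship .11...22..
After op 6 (move_left): buffer="zzzqzbzzwq" (len 10), cursors c1@3 c2@8, authorship .11...22..
After op 7 (move_left): buffer="zzzqzbzzwq" (len 10), cursors c1@2 c2@7, authorship .11...22..
After op 8 (move_right): buffer="zzzqzbzzwq" (len 10), cursors c1@3 c2@8, authorship .11...22..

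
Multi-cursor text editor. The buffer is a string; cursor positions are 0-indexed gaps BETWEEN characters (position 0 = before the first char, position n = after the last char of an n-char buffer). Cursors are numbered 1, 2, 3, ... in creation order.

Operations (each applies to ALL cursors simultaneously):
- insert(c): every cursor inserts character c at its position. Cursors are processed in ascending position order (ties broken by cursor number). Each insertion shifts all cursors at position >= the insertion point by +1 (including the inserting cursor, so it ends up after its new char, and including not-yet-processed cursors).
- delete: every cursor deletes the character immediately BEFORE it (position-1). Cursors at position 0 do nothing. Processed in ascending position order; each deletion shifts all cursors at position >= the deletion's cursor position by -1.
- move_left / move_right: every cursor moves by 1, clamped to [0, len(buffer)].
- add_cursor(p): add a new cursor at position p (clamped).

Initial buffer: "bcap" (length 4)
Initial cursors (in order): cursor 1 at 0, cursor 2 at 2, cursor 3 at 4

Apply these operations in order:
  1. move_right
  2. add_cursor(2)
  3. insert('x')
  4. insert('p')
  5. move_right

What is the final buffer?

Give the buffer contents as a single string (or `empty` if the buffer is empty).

After op 1 (move_right): buffer="bcap" (len 4), cursors c1@1 c2@3 c3@4, authorship ....
After op 2 (add_cursor(2)): buffer="bcap" (len 4), cursors c1@1 c4@2 c2@3 c3@4, authorship ....
After op 3 (insert('x')): buffer="bxcxaxpx" (len 8), cursors c1@2 c4@4 c2@6 c3@8, authorship .1.4.2.3
After op 4 (insert('p')): buffer="bxpcxpaxppxp" (len 12), cursors c1@3 c4@6 c2@9 c3@12, authorship .11.44.22.33
After op 5 (move_right): buffer="bxpcxpaxppxp" (len 12), cursors c1@4 c4@7 c2@10 c3@12, authorship .11.44.22.33

Answer: bxpcxpaxppxp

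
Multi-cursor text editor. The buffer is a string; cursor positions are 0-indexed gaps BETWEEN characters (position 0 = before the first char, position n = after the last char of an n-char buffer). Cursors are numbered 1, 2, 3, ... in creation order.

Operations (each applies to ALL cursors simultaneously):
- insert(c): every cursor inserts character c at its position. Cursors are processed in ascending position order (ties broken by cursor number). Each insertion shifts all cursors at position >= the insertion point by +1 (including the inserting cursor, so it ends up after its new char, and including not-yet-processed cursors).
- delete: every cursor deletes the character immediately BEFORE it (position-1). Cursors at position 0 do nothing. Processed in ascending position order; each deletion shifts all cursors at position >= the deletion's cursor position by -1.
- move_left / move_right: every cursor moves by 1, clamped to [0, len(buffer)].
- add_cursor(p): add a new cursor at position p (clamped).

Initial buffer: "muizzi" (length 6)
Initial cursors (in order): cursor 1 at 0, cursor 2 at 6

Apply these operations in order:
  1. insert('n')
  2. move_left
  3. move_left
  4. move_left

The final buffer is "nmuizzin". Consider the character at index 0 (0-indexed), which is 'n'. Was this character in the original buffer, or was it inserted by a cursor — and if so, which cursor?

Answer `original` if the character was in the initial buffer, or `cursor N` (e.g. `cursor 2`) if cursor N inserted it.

Answer: cursor 1

Derivation:
After op 1 (insert('n')): buffer="nmuizzin" (len 8), cursors c1@1 c2@8, authorship 1......2
After op 2 (move_left): buffer="nmuizzin" (len 8), cursors c1@0 c2@7, authorship 1......2
After op 3 (move_left): buffer="nmuizzin" (len 8), cursors c1@0 c2@6, authorship 1......2
After op 4 (move_left): buffer="nmuizzin" (len 8), cursors c1@0 c2@5, authorship 1......2
Authorship (.=original, N=cursor N): 1 . . . . . . 2
Index 0: author = 1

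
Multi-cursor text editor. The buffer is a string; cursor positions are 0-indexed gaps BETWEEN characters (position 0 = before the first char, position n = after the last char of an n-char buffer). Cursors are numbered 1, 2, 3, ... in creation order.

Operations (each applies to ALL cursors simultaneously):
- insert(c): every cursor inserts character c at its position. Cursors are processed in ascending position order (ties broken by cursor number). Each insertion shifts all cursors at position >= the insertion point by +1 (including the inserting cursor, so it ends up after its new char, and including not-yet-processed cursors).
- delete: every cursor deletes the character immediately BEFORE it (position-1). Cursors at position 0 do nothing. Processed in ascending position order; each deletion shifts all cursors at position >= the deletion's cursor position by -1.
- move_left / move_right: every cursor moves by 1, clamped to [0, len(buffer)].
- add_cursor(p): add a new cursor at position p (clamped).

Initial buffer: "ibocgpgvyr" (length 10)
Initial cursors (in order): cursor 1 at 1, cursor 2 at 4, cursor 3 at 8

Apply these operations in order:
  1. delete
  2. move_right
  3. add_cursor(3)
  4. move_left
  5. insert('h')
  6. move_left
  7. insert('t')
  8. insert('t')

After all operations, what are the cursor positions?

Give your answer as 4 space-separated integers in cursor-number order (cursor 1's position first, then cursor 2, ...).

After op 1 (delete): buffer="bogpgyr" (len 7), cursors c1@0 c2@2 c3@5, authorship .......
After op 2 (move_right): buffer="bogpgyr" (len 7), cursors c1@1 c2@3 c3@6, authorship .......
After op 3 (add_cursor(3)): buffer="bogpgyr" (len 7), cursors c1@1 c2@3 c4@3 c3@6, authorship .......
After op 4 (move_left): buffer="bogpgyr" (len 7), cursors c1@0 c2@2 c4@2 c3@5, authorship .......
After op 5 (insert('h')): buffer="hbohhgpghyr" (len 11), cursors c1@1 c2@5 c4@5 c3@9, authorship 1..24...3..
After op 6 (move_left): buffer="hbohhgpghyr" (len 11), cursors c1@0 c2@4 c4@4 c3@8, authorship 1..24...3..
After op 7 (insert('t')): buffer="thbohtthgpgthyr" (len 15), cursors c1@1 c2@7 c4@7 c3@12, authorship 11..2244...33..
After op 8 (insert('t')): buffer="tthbohtttthgpgtthyr" (len 19), cursors c1@2 c2@10 c4@10 c3@16, authorship 111..224244...333..

Answer: 2 10 16 10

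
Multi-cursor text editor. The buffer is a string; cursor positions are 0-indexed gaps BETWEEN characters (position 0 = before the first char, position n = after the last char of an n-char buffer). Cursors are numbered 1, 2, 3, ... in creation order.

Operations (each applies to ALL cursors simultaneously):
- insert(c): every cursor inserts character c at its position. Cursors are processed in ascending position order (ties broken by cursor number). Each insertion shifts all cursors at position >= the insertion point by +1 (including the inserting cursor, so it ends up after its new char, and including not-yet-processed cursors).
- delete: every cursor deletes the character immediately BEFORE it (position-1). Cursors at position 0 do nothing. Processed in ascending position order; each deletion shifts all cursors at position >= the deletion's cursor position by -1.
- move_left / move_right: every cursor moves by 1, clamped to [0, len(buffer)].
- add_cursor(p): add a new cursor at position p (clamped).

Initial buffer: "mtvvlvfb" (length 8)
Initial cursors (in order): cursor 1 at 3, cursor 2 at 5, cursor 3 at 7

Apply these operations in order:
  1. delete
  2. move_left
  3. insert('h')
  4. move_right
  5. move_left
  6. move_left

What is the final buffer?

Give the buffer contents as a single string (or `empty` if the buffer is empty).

Answer: mhthvhvb

Derivation:
After op 1 (delete): buffer="mtvvb" (len 5), cursors c1@2 c2@3 c3@4, authorship .....
After op 2 (move_left): buffer="mtvvb" (len 5), cursors c1@1 c2@2 c3@3, authorship .....
After op 3 (insert('h')): buffer="mhthvhvb" (len 8), cursors c1@2 c2@4 c3@6, authorship .1.2.3..
After op 4 (move_right): buffer="mhthvhvb" (len 8), cursors c1@3 c2@5 c3@7, authorship .1.2.3..
After op 5 (move_left): buffer="mhthvhvb" (len 8), cursors c1@2 c2@4 c3@6, authorship .1.2.3..
After op 6 (move_left): buffer="mhthvhvb" (len 8), cursors c1@1 c2@3 c3@5, authorship .1.2.3..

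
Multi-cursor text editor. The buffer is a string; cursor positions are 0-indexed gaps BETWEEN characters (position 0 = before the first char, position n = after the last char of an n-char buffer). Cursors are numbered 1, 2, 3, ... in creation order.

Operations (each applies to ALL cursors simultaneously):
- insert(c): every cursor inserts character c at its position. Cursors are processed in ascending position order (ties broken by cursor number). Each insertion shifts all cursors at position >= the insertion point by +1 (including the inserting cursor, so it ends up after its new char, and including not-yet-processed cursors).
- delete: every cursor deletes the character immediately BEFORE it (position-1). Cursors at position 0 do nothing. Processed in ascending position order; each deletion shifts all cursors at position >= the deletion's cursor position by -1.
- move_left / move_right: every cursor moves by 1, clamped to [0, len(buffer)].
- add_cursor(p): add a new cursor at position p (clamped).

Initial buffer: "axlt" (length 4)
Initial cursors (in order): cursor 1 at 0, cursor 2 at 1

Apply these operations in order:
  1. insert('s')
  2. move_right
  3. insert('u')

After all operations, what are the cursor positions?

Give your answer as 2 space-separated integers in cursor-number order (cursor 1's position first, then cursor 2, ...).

Answer: 3 6

Derivation:
After op 1 (insert('s')): buffer="sasxlt" (len 6), cursors c1@1 c2@3, authorship 1.2...
After op 2 (move_right): buffer="sasxlt" (len 6), cursors c1@2 c2@4, authorship 1.2...
After op 3 (insert('u')): buffer="sausxult" (len 8), cursors c1@3 c2@6, authorship 1.12.2..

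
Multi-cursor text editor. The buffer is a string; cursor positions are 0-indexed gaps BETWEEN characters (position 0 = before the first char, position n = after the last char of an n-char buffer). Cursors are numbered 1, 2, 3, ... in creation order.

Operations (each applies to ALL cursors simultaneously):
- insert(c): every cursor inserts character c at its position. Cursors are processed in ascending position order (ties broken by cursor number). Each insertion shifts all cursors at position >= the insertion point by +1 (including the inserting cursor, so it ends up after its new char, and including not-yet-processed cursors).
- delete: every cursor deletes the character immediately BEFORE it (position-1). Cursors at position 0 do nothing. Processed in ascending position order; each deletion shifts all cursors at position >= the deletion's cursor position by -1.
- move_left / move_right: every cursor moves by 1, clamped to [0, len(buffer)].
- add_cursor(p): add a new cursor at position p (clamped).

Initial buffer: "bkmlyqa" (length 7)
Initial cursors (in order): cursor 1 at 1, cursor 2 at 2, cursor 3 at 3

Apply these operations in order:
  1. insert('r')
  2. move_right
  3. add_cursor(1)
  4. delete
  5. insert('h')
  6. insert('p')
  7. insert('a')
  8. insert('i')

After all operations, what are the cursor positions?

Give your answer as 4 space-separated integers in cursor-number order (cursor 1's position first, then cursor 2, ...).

Answer: 9 14 19 4

Derivation:
After op 1 (insert('r')): buffer="brkrmrlyqa" (len 10), cursors c1@2 c2@4 c3@6, authorship .1.2.3....
After op 2 (move_right): buffer="brkrmrlyqa" (len 10), cursors c1@3 c2@5 c3@7, authorship .1.2.3....
After op 3 (add_cursor(1)): buffer="brkrmrlyqa" (len 10), cursors c4@1 c1@3 c2@5 c3@7, authorship .1.2.3....
After op 4 (delete): buffer="rrryqa" (len 6), cursors c4@0 c1@1 c2@2 c3@3, authorship 123...
After op 5 (insert('h')): buffer="hrhrhrhyqa" (len 10), cursors c4@1 c1@3 c2@5 c3@7, authorship 4112233...
After op 6 (insert('p')): buffer="hprhprhprhpyqa" (len 14), cursors c4@2 c1@5 c2@8 c3@11, authorship 44111222333...
After op 7 (insert('a')): buffer="hparhparhparhpayqa" (len 18), cursors c4@3 c1@7 c2@11 c3@15, authorship 444111122223333...
After op 8 (insert('i')): buffer="hpairhpairhpairhpaiyqa" (len 22), cursors c4@4 c1@9 c2@14 c3@19, authorship 4444111112222233333...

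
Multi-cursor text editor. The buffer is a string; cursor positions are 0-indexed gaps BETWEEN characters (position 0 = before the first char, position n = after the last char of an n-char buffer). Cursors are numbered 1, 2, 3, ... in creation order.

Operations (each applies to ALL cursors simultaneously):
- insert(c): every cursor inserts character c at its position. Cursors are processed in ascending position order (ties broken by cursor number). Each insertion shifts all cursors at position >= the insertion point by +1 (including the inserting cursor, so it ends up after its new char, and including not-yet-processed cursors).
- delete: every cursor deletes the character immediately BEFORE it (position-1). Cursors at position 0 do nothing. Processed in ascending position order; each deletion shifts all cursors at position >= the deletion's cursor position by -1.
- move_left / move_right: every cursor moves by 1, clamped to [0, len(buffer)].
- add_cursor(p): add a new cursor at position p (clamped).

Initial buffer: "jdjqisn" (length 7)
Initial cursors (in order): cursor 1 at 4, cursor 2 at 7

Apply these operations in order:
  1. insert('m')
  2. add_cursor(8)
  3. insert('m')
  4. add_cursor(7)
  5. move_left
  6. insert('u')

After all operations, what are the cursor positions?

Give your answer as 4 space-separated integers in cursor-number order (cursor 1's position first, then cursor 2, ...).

After op 1 (insert('m')): buffer="jdjqmisnm" (len 9), cursors c1@5 c2@9, authorship ....1...2
After op 2 (add_cursor(8)): buffer="jdjqmisnm" (len 9), cursors c1@5 c3@8 c2@9, authorship ....1...2
After op 3 (insert('m')): buffer="jdjqmmisnmmm" (len 12), cursors c1@6 c3@10 c2@12, authorship ....11...322
After op 4 (add_cursor(7)): buffer="jdjqmmisnmmm" (len 12), cursors c1@6 c4@7 c3@10 c2@12, authorship ....11...322
After op 5 (move_left): buffer="jdjqmmisnmmm" (len 12), cursors c1@5 c4@6 c3@9 c2@11, authorship ....11...322
After op 6 (insert('u')): buffer="jdjqmumuisnummum" (len 16), cursors c1@6 c4@8 c3@12 c2@15, authorship ....1114...33222

Answer: 6 15 12 8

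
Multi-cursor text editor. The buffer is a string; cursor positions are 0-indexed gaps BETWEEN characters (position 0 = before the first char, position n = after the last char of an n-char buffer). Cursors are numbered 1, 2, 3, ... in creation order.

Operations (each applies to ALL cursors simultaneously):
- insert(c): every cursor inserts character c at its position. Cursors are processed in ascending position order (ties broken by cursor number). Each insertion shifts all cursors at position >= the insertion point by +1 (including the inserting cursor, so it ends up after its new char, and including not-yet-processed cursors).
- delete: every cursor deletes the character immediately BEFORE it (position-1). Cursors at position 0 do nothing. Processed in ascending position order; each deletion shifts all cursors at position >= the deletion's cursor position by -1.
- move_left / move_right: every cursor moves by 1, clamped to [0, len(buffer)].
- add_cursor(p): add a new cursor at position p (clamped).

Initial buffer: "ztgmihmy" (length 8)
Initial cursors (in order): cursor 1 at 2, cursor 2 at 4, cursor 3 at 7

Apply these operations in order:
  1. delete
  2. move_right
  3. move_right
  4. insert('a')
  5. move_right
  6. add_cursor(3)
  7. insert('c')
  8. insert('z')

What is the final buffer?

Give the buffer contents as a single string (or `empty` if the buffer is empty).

After op 1 (delete): buffer="zgihy" (len 5), cursors c1@1 c2@2 c3@4, authorship .....
After op 2 (move_right): buffer="zgihy" (len 5), cursors c1@2 c2@3 c3@5, authorship .....
After op 3 (move_right): buffer="zgihy" (len 5), cursors c1@3 c2@4 c3@5, authorship .....
After op 4 (insert('a')): buffer="zgiahaya" (len 8), cursors c1@4 c2@6 c3@8, authorship ...1.2.3
After op 5 (move_right): buffer="zgiahaya" (len 8), cursors c1@5 c2@7 c3@8, authorship ...1.2.3
After op 6 (add_cursor(3)): buffer="zgiahaya" (len 8), cursors c4@3 c1@5 c2@7 c3@8, authorship ...1.2.3
After op 7 (insert('c')): buffer="zgicahcaycac" (len 12), cursors c4@4 c1@7 c2@10 c3@12, authorship ...41.12.233
After op 8 (insert('z')): buffer="zgiczahczayczacz" (len 16), cursors c4@5 c1@9 c2@13 c3@16, authorship ...441.112.22333

Answer: zgiczahczayczacz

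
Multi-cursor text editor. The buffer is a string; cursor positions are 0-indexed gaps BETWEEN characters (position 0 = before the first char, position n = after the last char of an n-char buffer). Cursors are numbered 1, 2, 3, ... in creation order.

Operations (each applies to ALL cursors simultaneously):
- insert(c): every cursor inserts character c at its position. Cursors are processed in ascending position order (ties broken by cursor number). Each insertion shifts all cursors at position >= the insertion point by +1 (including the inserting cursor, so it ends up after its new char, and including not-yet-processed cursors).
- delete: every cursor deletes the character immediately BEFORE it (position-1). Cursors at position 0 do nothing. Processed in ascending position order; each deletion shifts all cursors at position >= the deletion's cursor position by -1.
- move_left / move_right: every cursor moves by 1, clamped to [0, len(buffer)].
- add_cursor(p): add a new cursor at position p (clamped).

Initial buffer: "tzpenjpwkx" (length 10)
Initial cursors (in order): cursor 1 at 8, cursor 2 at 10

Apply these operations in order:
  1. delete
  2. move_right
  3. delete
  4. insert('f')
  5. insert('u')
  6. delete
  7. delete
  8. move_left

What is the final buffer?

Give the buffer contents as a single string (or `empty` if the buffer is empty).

After op 1 (delete): buffer="tzpenjpk" (len 8), cursors c1@7 c2@8, authorship ........
After op 2 (move_right): buffer="tzpenjpk" (len 8), cursors c1@8 c2@8, authorship ........
After op 3 (delete): buffer="tzpenj" (len 6), cursors c1@6 c2@6, authorship ......
After op 4 (insert('f')): buffer="tzpenjff" (len 8), cursors c1@8 c2@8, authorship ......12
After op 5 (insert('u')): buffer="tzpenjffuu" (len 10), cursors c1@10 c2@10, authorship ......1212
After op 6 (delete): buffer="tzpenjff" (len 8), cursors c1@8 c2@8, authorship ......12
After op 7 (delete): buffer="tzpenj" (len 6), cursors c1@6 c2@6, authorship ......
After op 8 (move_left): buffer="tzpenj" (len 6), cursors c1@5 c2@5, authorship ......

Answer: tzpenj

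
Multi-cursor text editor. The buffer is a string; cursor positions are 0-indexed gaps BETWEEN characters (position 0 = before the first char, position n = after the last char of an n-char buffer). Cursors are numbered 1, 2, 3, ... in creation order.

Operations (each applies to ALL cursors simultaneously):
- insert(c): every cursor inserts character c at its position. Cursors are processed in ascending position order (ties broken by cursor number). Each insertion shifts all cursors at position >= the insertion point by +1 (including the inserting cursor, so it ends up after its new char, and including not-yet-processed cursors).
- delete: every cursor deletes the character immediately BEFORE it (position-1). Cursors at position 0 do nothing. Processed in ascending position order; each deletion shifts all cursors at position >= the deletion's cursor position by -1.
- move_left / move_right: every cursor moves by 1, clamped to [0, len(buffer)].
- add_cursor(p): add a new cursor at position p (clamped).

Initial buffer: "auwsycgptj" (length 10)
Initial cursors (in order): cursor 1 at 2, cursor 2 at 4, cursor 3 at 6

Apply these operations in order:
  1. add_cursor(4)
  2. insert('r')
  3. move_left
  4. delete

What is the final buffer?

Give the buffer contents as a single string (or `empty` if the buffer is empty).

Answer: arwryrgptj

Derivation:
After op 1 (add_cursor(4)): buffer="auwsycgptj" (len 10), cursors c1@2 c2@4 c4@4 c3@6, authorship ..........
After op 2 (insert('r')): buffer="aurwsrrycrgptj" (len 14), cursors c1@3 c2@7 c4@7 c3@10, authorship ..1..24..3....
After op 3 (move_left): buffer="aurwsrrycrgptj" (len 14), cursors c1@2 c2@6 c4@6 c3@9, authorship ..1..24..3....
After op 4 (delete): buffer="arwryrgptj" (len 10), cursors c1@1 c2@3 c4@3 c3@5, authorship .1.4.3....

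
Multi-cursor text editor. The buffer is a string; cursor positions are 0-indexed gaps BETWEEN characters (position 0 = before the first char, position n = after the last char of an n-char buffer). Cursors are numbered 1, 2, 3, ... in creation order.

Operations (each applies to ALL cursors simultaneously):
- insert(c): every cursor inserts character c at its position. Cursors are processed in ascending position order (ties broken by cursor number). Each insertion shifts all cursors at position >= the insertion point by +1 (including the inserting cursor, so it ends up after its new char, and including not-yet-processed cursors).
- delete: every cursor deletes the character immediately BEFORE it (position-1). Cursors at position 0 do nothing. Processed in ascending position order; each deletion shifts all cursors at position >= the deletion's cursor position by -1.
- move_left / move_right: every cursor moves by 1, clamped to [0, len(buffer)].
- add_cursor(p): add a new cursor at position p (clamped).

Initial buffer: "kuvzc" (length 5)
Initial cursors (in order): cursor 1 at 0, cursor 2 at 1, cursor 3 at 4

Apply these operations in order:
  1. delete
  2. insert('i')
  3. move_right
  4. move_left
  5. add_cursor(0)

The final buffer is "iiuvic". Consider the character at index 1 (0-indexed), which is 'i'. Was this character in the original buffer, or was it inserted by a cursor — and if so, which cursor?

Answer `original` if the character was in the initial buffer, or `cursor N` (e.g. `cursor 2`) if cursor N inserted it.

After op 1 (delete): buffer="uvc" (len 3), cursors c1@0 c2@0 c3@2, authorship ...
After op 2 (insert('i')): buffer="iiuvic" (len 6), cursors c1@2 c2@2 c3@5, authorship 12..3.
After op 3 (move_right): buffer="iiuvic" (len 6), cursors c1@3 c2@3 c3@6, authorship 12..3.
After op 4 (move_left): buffer="iiuvic" (len 6), cursors c1@2 c2@2 c3@5, authorship 12..3.
After op 5 (add_cursor(0)): buffer="iiuvic" (len 6), cursors c4@0 c1@2 c2@2 c3@5, authorship 12..3.
Authorship (.=original, N=cursor N): 1 2 . . 3 .
Index 1: author = 2

Answer: cursor 2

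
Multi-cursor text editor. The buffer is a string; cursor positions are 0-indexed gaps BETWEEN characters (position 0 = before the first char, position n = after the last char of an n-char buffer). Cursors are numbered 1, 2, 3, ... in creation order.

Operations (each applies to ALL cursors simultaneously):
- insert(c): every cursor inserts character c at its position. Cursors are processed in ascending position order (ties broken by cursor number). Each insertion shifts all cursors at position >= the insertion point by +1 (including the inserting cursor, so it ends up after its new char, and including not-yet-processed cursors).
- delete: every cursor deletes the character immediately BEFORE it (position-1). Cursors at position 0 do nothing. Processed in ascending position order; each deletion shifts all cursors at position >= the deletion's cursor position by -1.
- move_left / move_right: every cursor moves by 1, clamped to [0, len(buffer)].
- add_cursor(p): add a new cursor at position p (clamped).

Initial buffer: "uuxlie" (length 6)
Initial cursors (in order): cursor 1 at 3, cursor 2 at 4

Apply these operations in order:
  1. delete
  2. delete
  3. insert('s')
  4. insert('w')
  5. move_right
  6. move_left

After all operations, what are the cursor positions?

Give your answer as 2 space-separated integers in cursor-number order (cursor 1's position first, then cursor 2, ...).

After op 1 (delete): buffer="uuie" (len 4), cursors c1@2 c2@2, authorship ....
After op 2 (delete): buffer="ie" (len 2), cursors c1@0 c2@0, authorship ..
After op 3 (insert('s')): buffer="ssie" (len 4), cursors c1@2 c2@2, authorship 12..
After op 4 (insert('w')): buffer="sswwie" (len 6), cursors c1@4 c2@4, authorship 1212..
After op 5 (move_right): buffer="sswwie" (len 6), cursors c1@5 c2@5, authorship 1212..
After op 6 (move_left): buffer="sswwie" (len 6), cursors c1@4 c2@4, authorship 1212..

Answer: 4 4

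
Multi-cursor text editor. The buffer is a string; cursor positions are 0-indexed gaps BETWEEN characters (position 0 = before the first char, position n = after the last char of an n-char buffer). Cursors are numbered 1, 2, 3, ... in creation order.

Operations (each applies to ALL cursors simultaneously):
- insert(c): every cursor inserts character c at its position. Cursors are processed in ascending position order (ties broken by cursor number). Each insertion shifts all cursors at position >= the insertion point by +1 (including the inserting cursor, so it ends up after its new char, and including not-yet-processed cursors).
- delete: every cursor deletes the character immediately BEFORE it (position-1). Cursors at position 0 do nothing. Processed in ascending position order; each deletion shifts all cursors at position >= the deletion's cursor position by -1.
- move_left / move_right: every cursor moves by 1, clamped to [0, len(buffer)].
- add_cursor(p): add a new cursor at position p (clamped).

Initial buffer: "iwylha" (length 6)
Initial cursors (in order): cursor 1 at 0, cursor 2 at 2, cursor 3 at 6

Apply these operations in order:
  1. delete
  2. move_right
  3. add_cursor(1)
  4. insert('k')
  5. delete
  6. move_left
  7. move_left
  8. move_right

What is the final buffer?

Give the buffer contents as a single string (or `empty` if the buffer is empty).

Answer: iylh

Derivation:
After op 1 (delete): buffer="iylh" (len 4), cursors c1@0 c2@1 c3@4, authorship ....
After op 2 (move_right): buffer="iylh" (len 4), cursors c1@1 c2@2 c3@4, authorship ....
After op 3 (add_cursor(1)): buffer="iylh" (len 4), cursors c1@1 c4@1 c2@2 c3@4, authorship ....
After op 4 (insert('k')): buffer="ikkyklhk" (len 8), cursors c1@3 c4@3 c2@5 c3@8, authorship .14.2..3
After op 5 (delete): buffer="iylh" (len 4), cursors c1@1 c4@1 c2@2 c3@4, authorship ....
After op 6 (move_left): buffer="iylh" (len 4), cursors c1@0 c4@0 c2@1 c3@3, authorship ....
After op 7 (move_left): buffer="iylh" (len 4), cursors c1@0 c2@0 c4@0 c3@2, authorship ....
After op 8 (move_right): buffer="iylh" (len 4), cursors c1@1 c2@1 c4@1 c3@3, authorship ....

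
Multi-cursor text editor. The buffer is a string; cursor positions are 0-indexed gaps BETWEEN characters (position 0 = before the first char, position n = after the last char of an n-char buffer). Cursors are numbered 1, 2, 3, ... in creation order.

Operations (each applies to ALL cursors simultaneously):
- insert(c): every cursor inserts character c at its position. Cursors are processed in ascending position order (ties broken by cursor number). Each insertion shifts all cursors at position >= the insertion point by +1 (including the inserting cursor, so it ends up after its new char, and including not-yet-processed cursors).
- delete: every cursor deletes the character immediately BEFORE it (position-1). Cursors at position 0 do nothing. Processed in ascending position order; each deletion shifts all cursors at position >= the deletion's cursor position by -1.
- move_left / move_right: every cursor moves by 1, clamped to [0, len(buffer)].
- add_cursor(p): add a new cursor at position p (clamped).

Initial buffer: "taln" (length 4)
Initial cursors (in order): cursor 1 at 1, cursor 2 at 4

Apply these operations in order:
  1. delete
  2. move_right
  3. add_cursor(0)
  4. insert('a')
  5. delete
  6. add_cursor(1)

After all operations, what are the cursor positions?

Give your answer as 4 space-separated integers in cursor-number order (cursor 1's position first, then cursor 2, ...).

Answer: 1 2 0 1

Derivation:
After op 1 (delete): buffer="al" (len 2), cursors c1@0 c2@2, authorship ..
After op 2 (move_right): buffer="al" (len 2), cursors c1@1 c2@2, authorship ..
After op 3 (add_cursor(0)): buffer="al" (len 2), cursors c3@0 c1@1 c2@2, authorship ..
After op 4 (insert('a')): buffer="aaala" (len 5), cursors c3@1 c1@3 c2@5, authorship 3.1.2
After op 5 (delete): buffer="al" (len 2), cursors c3@0 c1@1 c2@2, authorship ..
After op 6 (add_cursor(1)): buffer="al" (len 2), cursors c3@0 c1@1 c4@1 c2@2, authorship ..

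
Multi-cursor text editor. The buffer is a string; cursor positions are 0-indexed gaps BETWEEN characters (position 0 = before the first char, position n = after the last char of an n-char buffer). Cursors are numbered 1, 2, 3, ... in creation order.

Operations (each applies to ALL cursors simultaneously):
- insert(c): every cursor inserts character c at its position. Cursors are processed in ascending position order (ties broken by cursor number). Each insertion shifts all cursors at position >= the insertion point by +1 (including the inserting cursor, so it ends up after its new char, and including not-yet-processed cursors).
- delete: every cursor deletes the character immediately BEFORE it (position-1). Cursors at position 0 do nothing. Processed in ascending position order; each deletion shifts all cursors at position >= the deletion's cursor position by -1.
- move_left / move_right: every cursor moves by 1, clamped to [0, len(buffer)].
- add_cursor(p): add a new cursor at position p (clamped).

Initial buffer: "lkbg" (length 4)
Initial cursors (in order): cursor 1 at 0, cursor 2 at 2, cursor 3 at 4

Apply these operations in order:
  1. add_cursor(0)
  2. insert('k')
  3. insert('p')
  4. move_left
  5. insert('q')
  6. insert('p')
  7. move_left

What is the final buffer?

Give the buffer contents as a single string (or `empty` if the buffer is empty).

Answer: kkpqqppplkkqppbgkqpp

Derivation:
After op 1 (add_cursor(0)): buffer="lkbg" (len 4), cursors c1@0 c4@0 c2@2 c3@4, authorship ....
After op 2 (insert('k')): buffer="kklkkbgk" (len 8), cursors c1@2 c4@2 c2@5 c3@8, authorship 14..2..3
After op 3 (insert('p')): buffer="kkpplkkpbgkp" (len 12), cursors c1@4 c4@4 c2@8 c3@12, authorship 1414..22..33
After op 4 (move_left): buffer="kkpplkkpbgkp" (len 12), cursors c1@3 c4@3 c2@7 c3@11, authorship 1414..22..33
After op 5 (insert('q')): buffer="kkpqqplkkqpbgkqp" (len 16), cursors c1@5 c4@5 c2@10 c3@15, authorship 141144..222..333
After op 6 (insert('p')): buffer="kkpqqppplkkqppbgkqpp" (len 20), cursors c1@7 c4@7 c2@13 c3@19, authorship 14114144..2222..3333
After op 7 (move_left): buffer="kkpqqppplkkqppbgkqpp" (len 20), cursors c1@6 c4@6 c2@12 c3@18, authorship 14114144..2222..3333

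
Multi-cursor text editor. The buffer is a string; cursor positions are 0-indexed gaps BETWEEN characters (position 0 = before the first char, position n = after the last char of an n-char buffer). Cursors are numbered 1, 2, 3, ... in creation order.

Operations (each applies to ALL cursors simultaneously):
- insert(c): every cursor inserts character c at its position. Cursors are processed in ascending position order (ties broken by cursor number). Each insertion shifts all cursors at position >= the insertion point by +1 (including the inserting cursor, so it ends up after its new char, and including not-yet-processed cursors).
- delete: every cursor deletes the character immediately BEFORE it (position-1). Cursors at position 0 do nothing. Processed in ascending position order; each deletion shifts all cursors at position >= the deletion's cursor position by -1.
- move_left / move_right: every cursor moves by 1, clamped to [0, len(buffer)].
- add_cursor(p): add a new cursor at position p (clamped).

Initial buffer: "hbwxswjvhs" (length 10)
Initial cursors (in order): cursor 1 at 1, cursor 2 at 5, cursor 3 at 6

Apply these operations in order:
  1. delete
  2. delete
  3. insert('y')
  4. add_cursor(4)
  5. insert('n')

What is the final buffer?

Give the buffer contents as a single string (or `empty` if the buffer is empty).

Answer: ynbyynnnjvhs

Derivation:
After op 1 (delete): buffer="bwxjvhs" (len 7), cursors c1@0 c2@3 c3@3, authorship .......
After op 2 (delete): buffer="bjvhs" (len 5), cursors c1@0 c2@1 c3@1, authorship .....
After op 3 (insert('y')): buffer="ybyyjvhs" (len 8), cursors c1@1 c2@4 c3@4, authorship 1.23....
After op 4 (add_cursor(4)): buffer="ybyyjvhs" (len 8), cursors c1@1 c2@4 c3@4 c4@4, authorship 1.23....
After op 5 (insert('n')): buffer="ynbyynnnjvhs" (len 12), cursors c1@2 c2@8 c3@8 c4@8, authorship 11.23234....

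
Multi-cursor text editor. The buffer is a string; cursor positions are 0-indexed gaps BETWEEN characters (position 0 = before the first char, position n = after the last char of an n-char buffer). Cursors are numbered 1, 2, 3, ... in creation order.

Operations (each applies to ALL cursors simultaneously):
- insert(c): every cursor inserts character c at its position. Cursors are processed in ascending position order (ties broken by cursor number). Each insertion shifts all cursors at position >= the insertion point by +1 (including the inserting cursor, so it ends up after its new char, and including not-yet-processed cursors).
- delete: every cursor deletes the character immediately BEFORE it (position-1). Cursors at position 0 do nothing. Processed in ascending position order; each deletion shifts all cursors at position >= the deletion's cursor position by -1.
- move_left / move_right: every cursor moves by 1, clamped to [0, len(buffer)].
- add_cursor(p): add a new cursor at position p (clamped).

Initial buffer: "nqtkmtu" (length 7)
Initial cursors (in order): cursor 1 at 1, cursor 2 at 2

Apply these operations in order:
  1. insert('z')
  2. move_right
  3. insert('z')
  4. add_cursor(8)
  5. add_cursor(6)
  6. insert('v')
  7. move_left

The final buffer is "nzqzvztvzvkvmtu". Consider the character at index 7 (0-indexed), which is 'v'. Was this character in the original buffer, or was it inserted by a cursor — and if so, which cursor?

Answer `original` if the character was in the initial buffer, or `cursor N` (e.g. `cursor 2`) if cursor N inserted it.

Answer: cursor 4

Derivation:
After op 1 (insert('z')): buffer="nzqztkmtu" (len 9), cursors c1@2 c2@4, authorship .1.2.....
After op 2 (move_right): buffer="nzqztkmtu" (len 9), cursors c1@3 c2@5, authorship .1.2.....
After op 3 (insert('z')): buffer="nzqzztzkmtu" (len 11), cursors c1@4 c2@7, authorship .1.12.2....
After op 4 (add_cursor(8)): buffer="nzqzztzkmtu" (len 11), cursors c1@4 c2@7 c3@8, authorship .1.12.2....
After op 5 (add_cursor(6)): buffer="nzqzztzkmtu" (len 11), cursors c1@4 c4@6 c2@7 c3@8, authorship .1.12.2....
After op 6 (insert('v')): buffer="nzqzvztvzvkvmtu" (len 15), cursors c1@5 c4@8 c2@10 c3@12, authorship .1.112.422.3...
After op 7 (move_left): buffer="nzqzvztvzvkvmtu" (len 15), cursors c1@4 c4@7 c2@9 c3@11, authorship .1.112.422.3...
Authorship (.=original, N=cursor N): . 1 . 1 1 2 . 4 2 2 . 3 . . .
Index 7: author = 4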